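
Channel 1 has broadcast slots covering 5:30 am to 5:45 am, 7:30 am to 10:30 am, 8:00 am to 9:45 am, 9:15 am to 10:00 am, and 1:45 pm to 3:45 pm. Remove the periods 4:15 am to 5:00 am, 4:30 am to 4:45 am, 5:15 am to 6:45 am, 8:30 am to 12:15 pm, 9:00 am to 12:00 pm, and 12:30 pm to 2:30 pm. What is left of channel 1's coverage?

7:30 am–8:30 am, 2:30 pm–3:45 pm

Merge the first list: 5:30 am–5:45 am, 7:30 am–10:30 am, 1:45 pm–3:45 pm.
Merge the second list: 4:15 am–5:00 am, 5:15 am–6:45 am, 8:30 am–12:15 pm, 12:30 pm–2:30 pm.
5:30 am–5:45 am: fully covered by B → removed.
7:30 am–10:30 am minus B → 7:30 am–8:30 am.
1:45 pm–3:45 pm minus B → 2:30 pm–3:45 pm.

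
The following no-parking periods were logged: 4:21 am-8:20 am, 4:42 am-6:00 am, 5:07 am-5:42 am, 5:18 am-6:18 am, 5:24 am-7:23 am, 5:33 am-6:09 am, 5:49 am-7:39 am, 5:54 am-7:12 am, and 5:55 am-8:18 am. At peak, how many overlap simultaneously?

8

At 5:55 am, 8 of the intervals are simultaneously active.
No point has more.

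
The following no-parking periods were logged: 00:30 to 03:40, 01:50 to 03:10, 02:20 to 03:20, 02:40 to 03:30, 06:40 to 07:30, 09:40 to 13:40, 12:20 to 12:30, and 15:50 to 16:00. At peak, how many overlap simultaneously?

4

At 02:40, 4 of the intervals are simultaneously active.
No point has more.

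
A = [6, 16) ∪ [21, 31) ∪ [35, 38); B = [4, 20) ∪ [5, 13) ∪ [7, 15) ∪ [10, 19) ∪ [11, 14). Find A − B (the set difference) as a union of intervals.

[21, 31) ∪ [35, 38)

Merge the second list: [4, 20).
[6, 16): entirely removed.
[21, 31): nothing removed.
[35, 38): nothing removed.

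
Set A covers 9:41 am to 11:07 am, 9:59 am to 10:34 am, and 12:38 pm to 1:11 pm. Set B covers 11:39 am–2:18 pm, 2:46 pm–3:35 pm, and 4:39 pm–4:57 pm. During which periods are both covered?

12:38 pm-1:11 pm

A, merged: 9:41 am-11:07 am, 12:38 pm-1:11 pm.
9:41 am-11:07 am: no overlap with the second set.
12:38 pm-1:11 pm meets the second set on 12:38 pm-1:11 pm.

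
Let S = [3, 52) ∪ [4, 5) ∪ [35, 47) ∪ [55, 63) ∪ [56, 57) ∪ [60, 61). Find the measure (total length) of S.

Merged: [3, 52), [55, 63).
Lengths: 49 + 8 = 57.

57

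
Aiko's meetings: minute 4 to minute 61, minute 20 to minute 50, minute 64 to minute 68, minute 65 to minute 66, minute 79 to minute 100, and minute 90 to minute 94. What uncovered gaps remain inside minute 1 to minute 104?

minute 1 to minute 4, minute 61 to minute 64, minute 68 to minute 79, minute 100 to minute 104

Covered (merged): minute 4 to minute 61, minute 64 to minute 68, minute 79 to minute 100.
Uncovered inside minute 1 to minute 104: minute 1 to minute 4, minute 61 to minute 64, minute 68 to minute 79, minute 100 to minute 104.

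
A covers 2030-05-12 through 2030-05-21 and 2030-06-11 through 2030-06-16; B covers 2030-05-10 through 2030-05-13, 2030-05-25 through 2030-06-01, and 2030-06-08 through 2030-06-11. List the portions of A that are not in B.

2030-05-14 through 2030-05-21, 2030-06-12 through 2030-06-16

2030-05-12 through 2030-05-21 \ B = 2030-05-14 through 2030-05-21.
2030-06-11 through 2030-06-16 \ B = 2030-06-12 through 2030-06-16.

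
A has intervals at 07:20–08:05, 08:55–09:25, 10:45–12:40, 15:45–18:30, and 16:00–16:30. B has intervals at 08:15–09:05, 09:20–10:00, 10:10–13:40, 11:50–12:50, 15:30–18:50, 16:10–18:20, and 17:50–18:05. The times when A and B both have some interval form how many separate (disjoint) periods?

First set merges to 07:20–08:05, 08:55–09:25, 10:45–12:40, 15:45–18:30.
Second set merges to 08:15–09:05, 09:20–10:00, 10:10–13:40, 15:30–18:50.
A ∩ B = 08:55–09:05, 09:20–09:25, 10:45–12:40, 15:45–18:30.
That is 4 disjoint pieces.

4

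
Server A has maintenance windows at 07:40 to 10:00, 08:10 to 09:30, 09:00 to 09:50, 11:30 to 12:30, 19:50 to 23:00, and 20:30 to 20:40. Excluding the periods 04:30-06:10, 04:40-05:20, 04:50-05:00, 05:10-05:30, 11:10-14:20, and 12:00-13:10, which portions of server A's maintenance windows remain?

Merge the first list: 07:40–10:00, 11:30–12:30, 19:50–23:00.
Merge the second list: 04:30–06:10, 11:10–14:20.
07:40–10:00 is untouched.
11:30–12:30 lies entirely inside B → drops out.
19:50–23:00 is untouched.

07:40–10:00, 19:50–23:00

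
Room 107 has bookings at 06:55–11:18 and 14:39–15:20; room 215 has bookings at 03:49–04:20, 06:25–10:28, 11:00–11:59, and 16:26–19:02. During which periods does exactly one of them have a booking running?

03:49–04:20, 06:25–06:55, 10:28–11:00, 11:18–11:59, 14:39–15:20, 16:26–19:02

A \ B = 10:28–11:00, 14:39–15:20.
B \ A = 03:49–04:20, 06:25–06:55, 11:18–11:59, 16:26–19:02.
Union of the two gives the symmetric difference.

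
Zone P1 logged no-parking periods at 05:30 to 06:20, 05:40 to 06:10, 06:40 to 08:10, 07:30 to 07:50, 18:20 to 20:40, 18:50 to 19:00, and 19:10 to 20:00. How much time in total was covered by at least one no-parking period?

4 h 40 min

Merged: 05:30–06:20, 06:40–08:10, 18:20–20:40.
Lengths: 50 min + 1 h 30 min + 2 h 20 min = 4 h 40 min.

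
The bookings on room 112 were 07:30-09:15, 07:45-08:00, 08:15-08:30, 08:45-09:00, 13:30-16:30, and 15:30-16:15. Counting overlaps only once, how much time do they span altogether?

Merged: 07:30–09:15, 13:30–16:30.
Lengths: 1 h 45 min + 3 h = 4 h 45 min.

4 h 45 min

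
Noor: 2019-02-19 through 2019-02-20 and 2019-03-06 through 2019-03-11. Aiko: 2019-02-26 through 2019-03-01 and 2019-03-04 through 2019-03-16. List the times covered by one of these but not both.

2019-02-19 through 2019-02-20, 2019-02-26 through 2019-03-01, 2019-03-04 through 2019-03-05, 2019-03-12 through 2019-03-16

Only in the first: 2019-02-19 through 2019-02-20.
Only in the second: 2019-02-26 through 2019-03-01, 2019-03-04 through 2019-03-05, 2019-03-12 through 2019-03-16.
Together these are the periods covered by exactly one.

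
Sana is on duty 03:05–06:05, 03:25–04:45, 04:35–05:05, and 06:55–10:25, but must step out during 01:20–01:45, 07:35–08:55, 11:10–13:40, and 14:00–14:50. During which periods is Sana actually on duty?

First set merges to 03:05–06:05, 06:55–10:25.
03:05–06:05: nothing removed.
06:55–10:25 \ B = 06:55–07:35, 08:55–10:25.

03:05–06:05, 06:55–07:35, 08:55–10:25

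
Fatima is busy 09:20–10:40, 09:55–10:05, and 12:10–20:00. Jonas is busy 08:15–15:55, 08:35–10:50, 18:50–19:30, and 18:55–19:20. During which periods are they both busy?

A, merged: 09:20–10:40, 12:10–20:00.
B, merged: 08:15–15:55, 18:50–19:30.
09:20–10:40 ∩ B → 09:20–10:40.
12:10–20:00 ∩ B → 12:10–15:55, 18:50–19:30.

09:20–10:40, 12:10–15:55, 18:50–19:30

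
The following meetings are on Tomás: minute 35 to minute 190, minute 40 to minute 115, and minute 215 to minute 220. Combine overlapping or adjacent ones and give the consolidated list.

minute 40 to minute 115 overlaps/touches minute 35 to minute 190 → extend to minute 35 to minute 190.
minute 215 to minute 220 is disjoint → start new block.

minute 35 to minute 190, minute 215 to minute 220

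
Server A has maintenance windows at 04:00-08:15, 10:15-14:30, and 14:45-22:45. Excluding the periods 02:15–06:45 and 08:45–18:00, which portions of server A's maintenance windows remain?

06:45-08:15, 18:00-22:45

04:00-08:15 \ B = 06:45-08:15.
10:15-14:30: entirely removed.
14:45-22:45 \ B = 18:00-22:45.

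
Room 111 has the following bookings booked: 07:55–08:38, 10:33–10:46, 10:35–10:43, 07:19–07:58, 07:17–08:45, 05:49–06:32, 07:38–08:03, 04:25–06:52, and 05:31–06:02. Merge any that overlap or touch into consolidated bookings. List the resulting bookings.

Sort by start: 04:25–06:52, 05:31–06:02, 05:49–06:32, 07:17–08:45, 07:19–07:58, 07:38–08:03, 07:55–08:38, 10:33–10:46, 10:35–10:43.
05:31–06:02 overlaps/touches 04:25–06:52 → extend to 04:25–06:52.
05:49–06:32 overlaps/touches 04:25–06:52 → extend to 04:25–06:52.
07:17–08:45 is disjoint → start new block.
07:19–07:58 overlaps/touches 07:17–08:45 → extend to 07:17–08:45.
07:38–08:03 overlaps/touches 07:17–08:45 → extend to 07:17–08:45.
07:55–08:38 overlaps/touches 07:17–08:45 → extend to 07:17–08:45.
10:33–10:46 is disjoint → start new block.
10:35–10:43 overlaps/touches 10:33–10:46 → extend to 10:33–10:46.

04:25–06:52, 07:17–08:45, 10:33–10:46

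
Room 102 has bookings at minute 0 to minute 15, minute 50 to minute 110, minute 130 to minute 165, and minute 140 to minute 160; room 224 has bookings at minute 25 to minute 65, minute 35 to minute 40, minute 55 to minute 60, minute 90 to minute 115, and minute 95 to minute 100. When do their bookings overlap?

minute 50 to minute 65, minute 90 to minute 110

A, merged: minute 0 to minute 15, minute 50 to minute 110, minute 130 to minute 165.
B, merged: minute 25 to minute 65, minute 90 to minute 115.
minute 0 to minute 15: no overlap with the second set.
minute 50 to minute 110 meets the second set on minute 50 to minute 65, minute 90 to minute 110.
minute 130 to minute 165: no overlap with the second set.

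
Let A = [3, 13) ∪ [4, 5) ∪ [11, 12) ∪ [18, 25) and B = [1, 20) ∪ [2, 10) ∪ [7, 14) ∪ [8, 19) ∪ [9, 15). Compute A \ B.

Merge the first list: [3, 13), [18, 25).
Merge the second list: [1, 20).
[3, 13): fully covered by B → removed.
[18, 25) minus B → [20, 25).

[20, 25)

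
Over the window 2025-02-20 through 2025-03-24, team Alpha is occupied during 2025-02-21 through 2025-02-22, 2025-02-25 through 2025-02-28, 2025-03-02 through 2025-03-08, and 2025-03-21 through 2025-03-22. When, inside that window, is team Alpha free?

2025-02-20 through 2025-02-20, 2025-02-23 through 2025-02-24, 2025-03-01 through 2025-03-01, 2025-03-09 through 2025-03-20, 2025-03-23 through 2025-03-24

Covered (merged): 2025-02-21 through 2025-02-22, 2025-02-25 through 2025-02-28, 2025-03-02 through 2025-03-08, 2025-03-21 through 2025-03-22.
Uncovered inside 2025-02-20 through 2025-03-24: 2025-02-20 through 2025-02-20, 2025-02-23 through 2025-02-24, 2025-03-01 through 2025-03-01, 2025-03-09 through 2025-03-20, 2025-03-23 through 2025-03-24.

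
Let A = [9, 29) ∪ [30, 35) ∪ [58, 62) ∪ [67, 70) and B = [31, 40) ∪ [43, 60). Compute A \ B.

[9, 29) is untouched.
[30, 35) with B removed leaves [30, 31).
[58, 62) with B removed leaves [60, 62).
[67, 70) is untouched.

[9, 29) ∪ [30, 31) ∪ [60, 62) ∪ [67, 70)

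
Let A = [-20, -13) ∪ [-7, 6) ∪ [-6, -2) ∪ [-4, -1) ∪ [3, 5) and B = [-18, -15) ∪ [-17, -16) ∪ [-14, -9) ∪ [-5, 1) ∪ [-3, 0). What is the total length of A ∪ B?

24

First set merges to [-20, -13), [-7, 6).
Second set merges to [-18, -15), [-14, -9), [-5, 1).
A ∪ B = [-20, -9), [-7, 6).
Total: 11 + 13 = 24.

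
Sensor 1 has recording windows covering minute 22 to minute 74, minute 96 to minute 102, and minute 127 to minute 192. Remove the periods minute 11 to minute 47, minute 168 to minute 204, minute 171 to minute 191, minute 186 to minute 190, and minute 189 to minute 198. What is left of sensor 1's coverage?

B, merged: minute 11 to minute 47, minute 168 to minute 204.
minute 22 to minute 74 \ B = minute 47 to minute 74.
minute 96 to minute 102: nothing removed.
minute 127 to minute 192 \ B = minute 127 to minute 168.

minute 47 to minute 74, minute 96 to minute 102, minute 127 to minute 168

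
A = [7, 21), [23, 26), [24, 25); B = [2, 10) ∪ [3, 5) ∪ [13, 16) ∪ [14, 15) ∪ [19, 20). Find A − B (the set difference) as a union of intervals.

[10, 13) ∪ [16, 19) ∪ [20, 21) ∪ [23, 26)

Merge the first list: [7, 21), [23, 26).
Merge the second list: [2, 10), [13, 16), [19, 20).
[7, 21) minus B → [10, 13), [16, 19), [20, 21).
[23, 26): no B overlap → unchanged.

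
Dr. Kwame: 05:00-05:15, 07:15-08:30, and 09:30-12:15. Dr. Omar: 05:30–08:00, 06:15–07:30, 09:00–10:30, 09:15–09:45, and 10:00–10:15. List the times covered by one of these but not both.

B, merged: 05:30–08:00, 09:00–10:30.
A \ B = 05:00–05:15, 08:00–08:30, 10:30–12:15.
B \ A = 05:30–07:15, 09:00–09:30.
Union of the two gives the symmetric difference.

05:00–05:15, 05:30–07:15, 08:00–08:30, 09:00–09:30, 10:30–12:15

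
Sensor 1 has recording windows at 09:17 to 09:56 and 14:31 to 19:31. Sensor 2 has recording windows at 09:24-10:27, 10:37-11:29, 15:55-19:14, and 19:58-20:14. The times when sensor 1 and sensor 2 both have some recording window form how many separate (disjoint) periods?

A ∩ B = 09:24-09:56, 15:55-19:14.
That is 2 disjoint pieces.

2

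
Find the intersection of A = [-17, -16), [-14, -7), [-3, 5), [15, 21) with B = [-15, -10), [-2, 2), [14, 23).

[-17, -16) falls entirely outside B.
[-14, -7) overlaps B on [-14, -10).
[-3, 5) overlaps B on [-2, 2).
[15, 21) overlaps B on [15, 21).

[-14, -10) ∪ [-2, 2) ∪ [15, 21)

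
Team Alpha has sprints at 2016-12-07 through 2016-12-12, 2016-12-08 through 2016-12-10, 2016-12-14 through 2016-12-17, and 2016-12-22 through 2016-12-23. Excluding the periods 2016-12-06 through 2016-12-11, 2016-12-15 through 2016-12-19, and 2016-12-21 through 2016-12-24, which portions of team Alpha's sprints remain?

2016-12-12 through 2016-12-12, 2016-12-14 through 2016-12-14

Merge the first list: 2016-12-07 through 2016-12-12, 2016-12-14 through 2016-12-17, 2016-12-22 through 2016-12-23.
2016-12-07 through 2016-12-12 \ B = 2016-12-12 through 2016-12-12.
2016-12-14 through 2016-12-17 \ B = 2016-12-14 through 2016-12-14.
2016-12-22 through 2016-12-23: entirely removed.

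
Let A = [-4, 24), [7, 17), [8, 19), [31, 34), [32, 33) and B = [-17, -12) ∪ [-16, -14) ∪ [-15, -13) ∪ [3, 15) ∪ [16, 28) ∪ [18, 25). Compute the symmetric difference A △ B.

First set merges to [-4, 24), [31, 34).
Second set merges to [-17, -12), [3, 15), [16, 28).
Only in the first: [-4, 3), [15, 16), [31, 34).
Only in the second: [-17, -12), [24, 28).
Together these are the periods covered by exactly one.

[-17, -12) ∪ [-4, 3) ∪ [15, 16) ∪ [24, 28) ∪ [31, 34)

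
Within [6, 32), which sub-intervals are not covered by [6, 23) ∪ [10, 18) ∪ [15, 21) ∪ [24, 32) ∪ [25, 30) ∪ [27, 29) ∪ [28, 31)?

After merging, the occupied span is [6, 23), [24, 32).
Complement within [6, 32): [23, 24).

[23, 24)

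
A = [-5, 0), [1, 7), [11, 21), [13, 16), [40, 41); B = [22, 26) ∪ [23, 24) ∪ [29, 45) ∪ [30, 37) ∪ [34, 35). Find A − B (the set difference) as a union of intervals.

Merge the first list: [-5, 0), [1, 7), [11, 21), [40, 41).
Merge the second list: [22, 26), [29, 45).
[-5, 0) is untouched.
[1, 7) is untouched.
[11, 21) is untouched.
[40, 41) lies entirely inside B → drops out.

[-5, 0) ∪ [1, 7) ∪ [11, 21)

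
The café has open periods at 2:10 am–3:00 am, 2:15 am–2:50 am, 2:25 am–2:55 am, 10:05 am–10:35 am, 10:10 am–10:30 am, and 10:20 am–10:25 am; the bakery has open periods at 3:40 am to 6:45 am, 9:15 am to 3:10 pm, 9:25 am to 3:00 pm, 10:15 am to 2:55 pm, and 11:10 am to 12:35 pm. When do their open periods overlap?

10:05 am-10:35 am

Merge the first list: 2:10 am-3:00 am, 10:05 am-10:35 am.
Merge the second list: 3:40 am-6:45 am, 9:15 am-3:10 pm.
2:10 am-3:00 am: no overlap with the second set.
10:05 am-10:35 am meets the second set on 10:05 am-10:35 am.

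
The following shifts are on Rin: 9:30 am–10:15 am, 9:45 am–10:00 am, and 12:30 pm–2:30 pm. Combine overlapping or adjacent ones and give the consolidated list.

9:45 am–10:00 am overlaps/touches 9:30 am–10:15 am → extend to 9:30 am–10:15 am.
12:30 pm–2:30 pm is disjoint → start new block.

9:30 am–10:15 am, 12:30 pm–2:30 pm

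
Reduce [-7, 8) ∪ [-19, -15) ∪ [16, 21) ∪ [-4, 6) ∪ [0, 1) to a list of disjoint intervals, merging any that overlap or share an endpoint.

Sort by start: [-19, -15), [-7, 8), [-4, 6), [0, 1), [16, 21).
[-7, 8) is disjoint → start new block.
[-4, 6) overlaps/touches [-7, 8) → extend to [-7, 8).
[0, 1) overlaps/touches [-7, 8) → extend to [-7, 8).
[16, 21) is disjoint → start new block.

[-19, -15) ∪ [-7, 8) ∪ [16, 21)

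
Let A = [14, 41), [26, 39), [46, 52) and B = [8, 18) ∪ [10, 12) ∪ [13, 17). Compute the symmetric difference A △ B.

[8, 14) ∪ [18, 41) ∪ [46, 52)

First set merges to [14, 41), [46, 52).
Second set merges to [8, 18).
Only in the first: [18, 41), [46, 52).
Only in the second: [8, 14).
Together these are the periods covered by exactly one.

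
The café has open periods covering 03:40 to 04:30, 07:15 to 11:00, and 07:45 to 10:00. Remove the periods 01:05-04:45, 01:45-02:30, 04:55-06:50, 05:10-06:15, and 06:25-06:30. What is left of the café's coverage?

07:15–11:00

A, merged: 03:40–04:30, 07:15–11:00.
B, merged: 01:05–04:45, 04:55–06:50.
03:40–04:30 lies entirely inside B → drops out.
07:15–11:00 is untouched.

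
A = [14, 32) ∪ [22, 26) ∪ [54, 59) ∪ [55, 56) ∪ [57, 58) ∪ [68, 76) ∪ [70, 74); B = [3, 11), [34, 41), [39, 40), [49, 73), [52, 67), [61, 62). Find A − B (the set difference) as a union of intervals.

First set merges to [14, 32), [54, 59), [68, 76).
Second set merges to [3, 11), [34, 41), [49, 73).
[14, 32): no B overlap → unchanged.
[54, 59): fully covered by B → removed.
[68, 76) minus B → [73, 76).

[14, 32) ∪ [73, 76)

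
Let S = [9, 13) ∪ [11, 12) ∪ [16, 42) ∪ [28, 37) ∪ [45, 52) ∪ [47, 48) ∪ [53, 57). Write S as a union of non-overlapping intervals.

[9, 13) ∪ [16, 42) ∪ [45, 52) ∪ [53, 57)

[11, 12) overlaps/touches [9, 13) → extend to [9, 13).
[16, 42) is disjoint → start new block.
[28, 37) overlaps/touches [16, 42) → extend to [16, 42).
[45, 52) is disjoint → start new block.
[47, 48) overlaps/touches [45, 52) → extend to [45, 52).
[53, 57) is disjoint → start new block.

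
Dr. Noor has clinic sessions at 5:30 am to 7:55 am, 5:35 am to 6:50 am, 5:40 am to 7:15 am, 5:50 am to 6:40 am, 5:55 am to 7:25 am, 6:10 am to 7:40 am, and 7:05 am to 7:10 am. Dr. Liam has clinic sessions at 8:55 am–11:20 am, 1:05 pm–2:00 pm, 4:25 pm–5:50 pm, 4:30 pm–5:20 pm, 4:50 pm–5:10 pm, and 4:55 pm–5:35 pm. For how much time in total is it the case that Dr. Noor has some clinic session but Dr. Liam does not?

2 h 25 min

Merge the first list: 5:30 am–7:55 am.
Merge the second list: 8:55 am–11:20 am, 1:05 pm–2:00 pm, 4:25 pm–5:50 pm.
A \ B = 5:30 am–7:55 am.
Total: 2 h 25 min.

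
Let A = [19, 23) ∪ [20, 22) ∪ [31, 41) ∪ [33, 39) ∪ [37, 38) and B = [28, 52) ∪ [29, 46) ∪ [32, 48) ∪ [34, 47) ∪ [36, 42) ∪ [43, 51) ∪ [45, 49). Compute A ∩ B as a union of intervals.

[31, 41)

Merge the first list: [19, 23), [31, 41).
Merge the second list: [28, 52).
[19, 23) falls entirely outside B.
[31, 41) overlaps B on [31, 41).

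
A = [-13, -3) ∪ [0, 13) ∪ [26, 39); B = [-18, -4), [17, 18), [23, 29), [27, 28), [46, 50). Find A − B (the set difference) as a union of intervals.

[-4, -3) ∪ [0, 13) ∪ [29, 39)

B, merged: [-18, -4), [17, 18), [23, 29), [46, 50).
[-13, -3) minus B → [-4, -3).
[0, 13): no B overlap → unchanged.
[26, 39) minus B → [29, 39).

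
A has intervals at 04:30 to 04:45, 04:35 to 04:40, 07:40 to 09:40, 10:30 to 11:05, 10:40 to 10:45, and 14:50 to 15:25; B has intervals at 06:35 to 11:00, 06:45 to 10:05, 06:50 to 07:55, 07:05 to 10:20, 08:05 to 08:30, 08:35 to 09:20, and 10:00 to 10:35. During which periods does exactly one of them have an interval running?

04:30–04:45, 06:35–07:40, 09:40–10:30, 11:00–11:05, 14:50–15:25

Merge the first list: 04:30–04:45, 07:40–09:40, 10:30–11:05, 14:50–15:25.
Merge the second list: 06:35–11:00.
A but not B: 04:30–04:45, 11:00–11:05, 14:50–15:25.
B but not A: 06:35–07:40, 09:40–10:30.
Combining gives A △ B.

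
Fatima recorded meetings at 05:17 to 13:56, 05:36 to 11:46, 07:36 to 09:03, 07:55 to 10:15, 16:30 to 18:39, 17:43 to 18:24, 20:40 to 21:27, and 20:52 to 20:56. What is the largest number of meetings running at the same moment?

4

Sweep endpoints in order; track running count of active intervals.
Peak of 4 reached at 07:55.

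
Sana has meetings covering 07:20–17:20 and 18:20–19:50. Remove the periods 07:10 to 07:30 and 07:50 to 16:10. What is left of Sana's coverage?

07:20–17:20 with B removed leaves 07:30–07:50, 16:10–17:20.
18:20–19:50 is untouched.

07:30–07:50, 16:10–17:20, 18:20–19:50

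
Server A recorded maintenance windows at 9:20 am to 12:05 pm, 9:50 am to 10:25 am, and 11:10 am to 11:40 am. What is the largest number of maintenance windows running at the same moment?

Sweep endpoints in order; track running count of active intervals.
Peak of 2 reached at 9:50 am.

2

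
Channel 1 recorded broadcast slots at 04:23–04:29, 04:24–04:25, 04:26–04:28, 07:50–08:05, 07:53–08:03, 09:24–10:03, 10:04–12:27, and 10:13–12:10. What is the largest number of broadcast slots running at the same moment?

Sweep endpoints in order; track running count of active intervals.
Peak of 2 reached at 04:24.

2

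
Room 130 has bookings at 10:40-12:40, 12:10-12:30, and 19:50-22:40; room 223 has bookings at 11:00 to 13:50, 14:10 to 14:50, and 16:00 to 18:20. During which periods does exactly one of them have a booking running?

A, merged: 10:40–12:40, 19:50–22:40.
A but not B: 10:40–11:00, 19:50–22:40.
B but not A: 12:40–13:50, 14:10–14:50, 16:00–18:20.
Combining gives A △ B.

10:40–11:00, 12:40–13:50, 14:10–14:50, 16:00–18:20, 19:50–22:40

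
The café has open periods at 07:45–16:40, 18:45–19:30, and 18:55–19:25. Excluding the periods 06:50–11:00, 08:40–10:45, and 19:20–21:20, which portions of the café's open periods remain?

11:00-16:40, 18:45-19:20

First set merges to 07:45-16:40, 18:45-19:30.
Second set merges to 06:50-11:00, 19:20-21:20.
07:45-16:40 minus B → 11:00-16:40.
18:45-19:30 minus B → 18:45-19:20.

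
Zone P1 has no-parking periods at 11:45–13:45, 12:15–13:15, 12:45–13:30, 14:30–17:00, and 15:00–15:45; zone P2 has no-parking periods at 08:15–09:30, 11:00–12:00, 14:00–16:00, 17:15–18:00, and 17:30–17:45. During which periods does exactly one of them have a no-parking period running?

08:15-09:30, 11:00-11:45, 12:00-13:45, 14:00-14:30, 16:00-17:00, 17:15-18:00

Merge the first list: 11:45-13:45, 14:30-17:00.
Merge the second list: 08:15-09:30, 11:00-12:00, 14:00-16:00, 17:15-18:00.
A but not B: 12:00-13:45, 16:00-17:00.
B but not A: 08:15-09:30, 11:00-11:45, 14:00-14:30, 17:15-18:00.
Combining gives A △ B.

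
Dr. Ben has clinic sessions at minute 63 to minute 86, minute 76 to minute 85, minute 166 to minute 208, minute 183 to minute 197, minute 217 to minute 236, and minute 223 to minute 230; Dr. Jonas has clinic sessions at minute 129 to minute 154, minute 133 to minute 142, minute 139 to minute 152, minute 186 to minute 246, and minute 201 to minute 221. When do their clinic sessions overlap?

minute 186 to minute 208, minute 217 to minute 236

Merge the first list: minute 63 to minute 86, minute 166 to minute 208, minute 217 to minute 236.
Merge the second list: minute 129 to minute 154, minute 186 to minute 246.
minute 63 to minute 86 meets no B interval.
minute 166 to minute 208 ∩ B → minute 186 to minute 208.
minute 217 to minute 236 ∩ B → minute 217 to minute 236.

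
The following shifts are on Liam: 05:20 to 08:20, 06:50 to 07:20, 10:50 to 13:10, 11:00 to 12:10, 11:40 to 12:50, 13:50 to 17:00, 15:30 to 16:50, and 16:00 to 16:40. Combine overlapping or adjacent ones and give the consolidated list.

06:50–07:20 overlaps/touches 05:20–08:20 → extend to 05:20–08:20.
10:50–13:10 is disjoint → start new block.
11:00–12:10 overlaps/touches 10:50–13:10 → extend to 10:50–13:10.
11:40–12:50 overlaps/touches 10:50–13:10 → extend to 10:50–13:10.
13:50–17:00 is disjoint → start new block.
15:30–16:50 overlaps/touches 13:50–17:00 → extend to 13:50–17:00.
16:00–16:40 overlaps/touches 13:50–17:00 → extend to 13:50–17:00.

05:20–08:20, 10:50–13:10, 13:50–17:00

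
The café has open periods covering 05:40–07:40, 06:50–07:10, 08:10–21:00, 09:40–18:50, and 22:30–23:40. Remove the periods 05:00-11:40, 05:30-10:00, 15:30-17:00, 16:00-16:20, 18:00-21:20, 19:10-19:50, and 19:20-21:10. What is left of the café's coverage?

11:40-15:30, 17:00-18:00, 22:30-23:40

First set merges to 05:40-07:40, 08:10-21:00, 22:30-23:40.
Second set merges to 05:00-11:40, 15:30-17:00, 18:00-21:20.
05:40-07:40: fully covered by B → removed.
08:10-21:00 minus B → 11:40-15:30, 17:00-18:00.
22:30-23:40: no B overlap → unchanged.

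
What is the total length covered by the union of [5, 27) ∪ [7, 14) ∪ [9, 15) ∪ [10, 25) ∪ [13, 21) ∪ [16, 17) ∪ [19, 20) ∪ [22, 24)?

22

Merged: [5, 27).
Length: 22.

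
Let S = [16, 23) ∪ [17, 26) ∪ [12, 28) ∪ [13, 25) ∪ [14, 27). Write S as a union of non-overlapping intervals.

Sort by start: [12, 28), [13, 25), [14, 27), [16, 23), [17, 26).
[13, 25) overlaps/touches [12, 28) → extend to [12, 28).
[14, 27) overlaps/touches [12, 28) → extend to [12, 28).
[16, 23) overlaps/touches [12, 28) → extend to [12, 28).
[17, 26) overlaps/touches [12, 28) → extend to [12, 28).

[12, 28)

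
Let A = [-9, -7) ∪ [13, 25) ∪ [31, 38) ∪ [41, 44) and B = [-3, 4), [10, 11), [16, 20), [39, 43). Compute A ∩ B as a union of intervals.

[16, 20) ∪ [41, 43)

[-9, -7) falls entirely outside B.
[13, 25) overlaps B on [16, 20).
[31, 38) falls entirely outside B.
[41, 44) overlaps B on [41, 43).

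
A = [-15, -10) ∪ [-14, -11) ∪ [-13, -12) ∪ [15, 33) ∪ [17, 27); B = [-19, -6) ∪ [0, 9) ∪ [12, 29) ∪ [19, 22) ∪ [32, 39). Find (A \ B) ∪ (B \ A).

[-19, -15) ∪ [-10, -6) ∪ [0, 9) ∪ [12, 15) ∪ [29, 32) ∪ [33, 39)

A, merged: [-15, -10), [15, 33).
B, merged: [-19, -6), [0, 9), [12, 29), [32, 39).
A \ B = [29, 32).
B \ A = [-19, -15), [-10, -6), [0, 9), [12, 15), [33, 39).
Union of the two gives the symmetric difference.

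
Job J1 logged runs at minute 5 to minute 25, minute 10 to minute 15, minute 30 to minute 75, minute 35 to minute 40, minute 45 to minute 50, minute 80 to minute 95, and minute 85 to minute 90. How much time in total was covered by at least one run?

Merged: minute 5 to minute 25, minute 30 to minute 75, minute 80 to minute 95.
Lengths: 20 minutes + 45 minutes + 15 minutes = 80 minutes.

80 minutes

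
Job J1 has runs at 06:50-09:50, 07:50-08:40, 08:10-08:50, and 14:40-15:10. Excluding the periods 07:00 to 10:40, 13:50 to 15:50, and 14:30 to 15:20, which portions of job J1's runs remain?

06:50–07:00

A, merged: 06:50–09:50, 14:40–15:10.
B, merged: 07:00–10:40, 13:50–15:50.
06:50–09:50 with B removed leaves 06:50–07:00.
14:40–15:10 lies entirely inside B → drops out.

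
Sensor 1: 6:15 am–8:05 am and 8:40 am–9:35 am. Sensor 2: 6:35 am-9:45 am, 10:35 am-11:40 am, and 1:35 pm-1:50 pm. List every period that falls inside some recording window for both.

6:15 am–8:05 am meets the second set on 6:35 am–8:05 am.
8:40 am–9:35 am meets the second set on 8:40 am–9:35 am.

6:35 am–8:05 am, 8:40 am–9:35 am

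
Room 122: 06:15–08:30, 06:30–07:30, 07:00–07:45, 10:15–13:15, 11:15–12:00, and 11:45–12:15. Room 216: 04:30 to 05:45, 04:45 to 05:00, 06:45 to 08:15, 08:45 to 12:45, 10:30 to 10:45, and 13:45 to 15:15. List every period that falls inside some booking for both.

A, merged: 06:15–08:30, 10:15–13:15.
B, merged: 04:30–05:45, 06:45–08:15, 08:45–12:45, 13:45–15:15.
06:15–08:30 meets the second set on 06:45–08:15.
10:15–13:15 meets the second set on 10:15–12:45.

06:45–08:15, 10:15–12:45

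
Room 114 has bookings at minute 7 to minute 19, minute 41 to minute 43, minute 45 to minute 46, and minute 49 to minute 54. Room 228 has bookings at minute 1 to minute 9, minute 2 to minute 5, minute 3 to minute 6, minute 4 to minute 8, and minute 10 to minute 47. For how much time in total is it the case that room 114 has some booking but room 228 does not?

Merge the second list: minute 1 to minute 9, minute 10 to minute 47.
A \ B = minute 9 to minute 10, minute 49 to minute 54.
Total: 1 minute + 5 minutes = 6 minutes.

6 minutes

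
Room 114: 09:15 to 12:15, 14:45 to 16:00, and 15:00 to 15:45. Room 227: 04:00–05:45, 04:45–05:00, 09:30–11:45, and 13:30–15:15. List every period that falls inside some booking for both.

09:30–11:45, 14:45–15:15

Merge the first list: 09:15–12:15, 14:45–16:00.
Merge the second list: 04:00–05:45, 09:30–11:45, 13:30–15:15.
09:15–12:15 meets the second set on 09:30–11:45.
14:45–16:00 meets the second set on 14:45–15:15.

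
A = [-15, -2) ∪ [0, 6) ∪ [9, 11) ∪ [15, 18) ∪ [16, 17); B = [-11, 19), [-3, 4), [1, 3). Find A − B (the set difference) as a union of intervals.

[-15, -11)

Merge the first list: [-15, -2), [0, 6), [9, 11), [15, 18).
Merge the second list: [-11, 19).
[-15, -2) with B removed leaves [-15, -11).
[0, 6) lies entirely inside B → drops out.
[9, 11) lies entirely inside B → drops out.
[15, 18) lies entirely inside B → drops out.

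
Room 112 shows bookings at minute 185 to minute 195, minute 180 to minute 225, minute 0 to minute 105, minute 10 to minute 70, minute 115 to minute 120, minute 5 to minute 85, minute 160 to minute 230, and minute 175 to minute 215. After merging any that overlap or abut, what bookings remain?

minute 0 to minute 105, minute 115 to minute 120, minute 160 to minute 230

Sort by start: minute 0 to minute 105, minute 5 to minute 85, minute 10 to minute 70, minute 115 to minute 120, minute 160 to minute 230, minute 175 to minute 215, minute 180 to minute 225, minute 185 to minute 195.
minute 5 to minute 85 overlaps/touches minute 0 to minute 105 → extend to minute 0 to minute 105.
minute 10 to minute 70 overlaps/touches minute 0 to minute 105 → extend to minute 0 to minute 105.
minute 115 to minute 120 is disjoint → start new block.
minute 160 to minute 230 is disjoint → start new block.
minute 175 to minute 215 overlaps/touches minute 160 to minute 230 → extend to minute 160 to minute 230.
minute 180 to minute 225 overlaps/touches minute 160 to minute 230 → extend to minute 160 to minute 230.
minute 185 to minute 195 overlaps/touches minute 160 to minute 230 → extend to minute 160 to minute 230.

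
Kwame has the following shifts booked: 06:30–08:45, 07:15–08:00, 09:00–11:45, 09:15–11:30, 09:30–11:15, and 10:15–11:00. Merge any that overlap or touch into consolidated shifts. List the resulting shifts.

07:15-08:00 overlaps/touches 06:30-08:45 → extend to 06:30-08:45.
09:00-11:45 is disjoint → start new block.
09:15-11:30 overlaps/touches 09:00-11:45 → extend to 09:00-11:45.
09:30-11:15 overlaps/touches 09:00-11:45 → extend to 09:00-11:45.
10:15-11:00 overlaps/touches 09:00-11:45 → extend to 09:00-11:45.

06:30-08:45, 09:00-11:45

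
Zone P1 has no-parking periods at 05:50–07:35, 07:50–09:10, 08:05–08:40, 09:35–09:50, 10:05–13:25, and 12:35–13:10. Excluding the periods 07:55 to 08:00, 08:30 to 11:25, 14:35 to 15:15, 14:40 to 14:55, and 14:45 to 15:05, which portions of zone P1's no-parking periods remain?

First set merges to 05:50-07:35, 07:50-09:10, 09:35-09:50, 10:05-13:25.
Second set merges to 07:55-08:00, 08:30-11:25, 14:35-15:15.
05:50-07:35: nothing removed.
07:50-09:10 \ B = 07:50-07:55, 08:00-08:30.
09:35-09:50: entirely removed.
10:05-13:25 \ B = 11:25-13:25.

05:50-07:35, 07:50-07:55, 08:00-08:30, 11:25-13:25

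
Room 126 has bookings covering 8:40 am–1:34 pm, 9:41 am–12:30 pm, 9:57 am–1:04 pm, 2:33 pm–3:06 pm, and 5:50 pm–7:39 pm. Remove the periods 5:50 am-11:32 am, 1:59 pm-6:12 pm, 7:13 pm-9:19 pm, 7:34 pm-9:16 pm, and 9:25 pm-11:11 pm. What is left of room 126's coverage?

A, merged: 8:40 am-1:34 pm, 2:33 pm-3:06 pm, 5:50 pm-7:39 pm.
B, merged: 5:50 am-11:32 am, 1:59 pm-6:12 pm, 7:13 pm-9:19 pm, 9:25 pm-11:11 pm.
8:40 am-1:34 pm minus B → 11:32 am-1:34 pm.
2:33 pm-3:06 pm: fully covered by B → removed.
5:50 pm-7:39 pm minus B → 6:12 pm-7:13 pm.

11:32 am-1:34 pm, 6:12 pm-7:13 pm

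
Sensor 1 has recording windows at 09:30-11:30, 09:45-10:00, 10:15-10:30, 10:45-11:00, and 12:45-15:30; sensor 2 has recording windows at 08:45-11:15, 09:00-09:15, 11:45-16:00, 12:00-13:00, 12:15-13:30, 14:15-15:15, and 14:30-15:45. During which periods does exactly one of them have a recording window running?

Merge the first list: 09:30–11:30, 12:45–15:30.
Merge the second list: 08:45–11:15, 11:45–16:00.
Only in the first: 11:15–11:30.
Only in the second: 08:45–09:30, 11:45–12:45, 15:30–16:00.
Together these are the periods covered by exactly one.

08:45–09:30, 11:15–11:30, 11:45–12:45, 15:30–16:00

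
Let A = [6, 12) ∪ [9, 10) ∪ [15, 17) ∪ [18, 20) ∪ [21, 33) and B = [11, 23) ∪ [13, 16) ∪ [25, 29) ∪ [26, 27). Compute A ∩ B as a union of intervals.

Merge the first list: [6, 12), [15, 17), [18, 20), [21, 33).
Merge the second list: [11, 23), [25, 29).
[6, 12) overlaps B on [11, 12).
[15, 17) overlaps B on [15, 17).
[18, 20) overlaps B on [18, 20).
[21, 33) overlaps B on [21, 23), [25, 29).

[11, 12) ∪ [15, 17) ∪ [18, 20) ∪ [21, 23) ∪ [25, 29)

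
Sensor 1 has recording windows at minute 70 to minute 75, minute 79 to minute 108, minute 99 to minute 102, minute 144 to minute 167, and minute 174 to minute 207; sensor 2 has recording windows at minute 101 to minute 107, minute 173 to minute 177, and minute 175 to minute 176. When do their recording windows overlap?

First set merges to minute 70 to minute 75, minute 79 to minute 108, minute 144 to minute 167, minute 174 to minute 207.
Second set merges to minute 101 to minute 107, minute 173 to minute 177.
minute 70 to minute 75 meets no B interval.
minute 79 to minute 108 ∩ B → minute 101 to minute 107.
minute 144 to minute 167 meets no B interval.
minute 174 to minute 207 ∩ B → minute 174 to minute 177.

minute 101 to minute 107, minute 174 to minute 177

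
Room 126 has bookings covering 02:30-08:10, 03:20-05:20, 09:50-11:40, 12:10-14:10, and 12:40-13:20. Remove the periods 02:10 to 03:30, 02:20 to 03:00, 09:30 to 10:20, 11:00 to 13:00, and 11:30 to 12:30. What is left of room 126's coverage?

03:30-08:10, 10:20-11:00, 13:00-14:10

A, merged: 02:30-08:10, 09:50-11:40, 12:10-14:10.
B, merged: 02:10-03:30, 09:30-10:20, 11:00-13:00.
02:30-08:10 minus B → 03:30-08:10.
09:50-11:40 minus B → 10:20-11:00.
12:10-14:10 minus B → 13:00-14:10.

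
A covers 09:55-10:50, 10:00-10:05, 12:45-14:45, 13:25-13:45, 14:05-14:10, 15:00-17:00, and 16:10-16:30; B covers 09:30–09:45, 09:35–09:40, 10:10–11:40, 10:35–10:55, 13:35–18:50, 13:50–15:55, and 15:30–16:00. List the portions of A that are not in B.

Merge the first list: 09:55–10:50, 12:45–14:45, 15:00–17:00.
Merge the second list: 09:30–09:45, 10:10–11:40, 13:35–18:50.
09:55–10:50 \ B = 09:55–10:10.
12:45–14:45 \ B = 12:45–13:35.
15:00–17:00: entirely removed.

09:55–10:10, 12:45–13:35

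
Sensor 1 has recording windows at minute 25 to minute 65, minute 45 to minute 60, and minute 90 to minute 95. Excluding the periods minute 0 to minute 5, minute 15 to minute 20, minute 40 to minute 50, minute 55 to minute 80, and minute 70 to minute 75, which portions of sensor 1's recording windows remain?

minute 25 to minute 40, minute 50 to minute 55, minute 90 to minute 95

Merge the first list: minute 25 to minute 65, minute 90 to minute 95.
Merge the second list: minute 0 to minute 5, minute 15 to minute 20, minute 40 to minute 50, minute 55 to minute 80.
minute 25 to minute 65 minus B → minute 25 to minute 40, minute 50 to minute 55.
minute 90 to minute 95: no B overlap → unchanged.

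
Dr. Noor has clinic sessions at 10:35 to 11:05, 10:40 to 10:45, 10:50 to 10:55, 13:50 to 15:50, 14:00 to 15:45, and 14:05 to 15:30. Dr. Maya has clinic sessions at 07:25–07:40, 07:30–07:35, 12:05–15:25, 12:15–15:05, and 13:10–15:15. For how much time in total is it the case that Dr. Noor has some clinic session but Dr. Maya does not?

Merge the first list: 10:35–11:05, 13:50–15:50.
Merge the second list: 07:25–07:40, 12:05–15:25.
A \ B = 10:35–11:05, 15:25–15:50.
Total: 30 min + 25 min = 55 min.

55 min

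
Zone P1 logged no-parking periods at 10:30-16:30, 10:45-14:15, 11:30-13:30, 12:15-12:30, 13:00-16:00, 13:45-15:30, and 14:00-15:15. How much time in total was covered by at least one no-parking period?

Merged: 10:30–16:30.
Length: 6 h.

6 h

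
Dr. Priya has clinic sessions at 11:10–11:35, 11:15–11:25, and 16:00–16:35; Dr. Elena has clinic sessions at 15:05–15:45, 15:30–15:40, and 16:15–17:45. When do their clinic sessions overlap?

16:15-16:35

Merge the first list: 11:10-11:35, 16:00-16:35.
Merge the second list: 15:05-15:45, 16:15-17:45.
11:10-11:35: no overlap with the second set.
16:00-16:35 meets the second set on 16:15-16:35.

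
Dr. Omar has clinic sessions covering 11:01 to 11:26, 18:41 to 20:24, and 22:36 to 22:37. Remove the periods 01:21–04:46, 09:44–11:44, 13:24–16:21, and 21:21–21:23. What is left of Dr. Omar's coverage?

18:41–20:24, 22:36–22:37

11:01–11:26: fully covered by B → removed.
18:41–20:24: no B overlap → unchanged.
22:36–22:37: no B overlap → unchanged.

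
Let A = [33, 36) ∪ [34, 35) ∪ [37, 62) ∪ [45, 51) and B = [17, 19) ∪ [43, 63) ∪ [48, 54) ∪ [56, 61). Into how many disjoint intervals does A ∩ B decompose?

1

Merge the first list: [33, 36), [37, 62).
Merge the second list: [17, 19), [43, 63).
A ∩ B = [43, 62).
That is 1 disjoint piece.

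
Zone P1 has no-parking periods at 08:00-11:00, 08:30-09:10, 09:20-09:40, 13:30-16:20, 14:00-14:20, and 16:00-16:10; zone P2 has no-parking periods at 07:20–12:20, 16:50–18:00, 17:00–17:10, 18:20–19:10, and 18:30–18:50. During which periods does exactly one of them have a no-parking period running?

07:20–08:00, 11:00–12:20, 13:30–16:20, 16:50–18:00, 18:20–19:10

A, merged: 08:00–11:00, 13:30–16:20.
B, merged: 07:20–12:20, 16:50–18:00, 18:20–19:10.
Only in the first: 13:30–16:20.
Only in the second: 07:20–08:00, 11:00–12:20, 16:50–18:00, 18:20–19:10.
Together these are the periods covered by exactly one.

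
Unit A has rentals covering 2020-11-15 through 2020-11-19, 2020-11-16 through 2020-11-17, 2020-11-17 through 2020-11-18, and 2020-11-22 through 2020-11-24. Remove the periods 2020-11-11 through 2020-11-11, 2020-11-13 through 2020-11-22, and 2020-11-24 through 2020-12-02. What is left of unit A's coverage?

Merge the first list: 2020-11-15 through 2020-11-19, 2020-11-22 through 2020-11-24.
2020-11-15 through 2020-11-19: fully covered by B → removed.
2020-11-22 through 2020-11-24 minus B → 2020-11-23 through 2020-11-23.

2020-11-23 through 2020-11-23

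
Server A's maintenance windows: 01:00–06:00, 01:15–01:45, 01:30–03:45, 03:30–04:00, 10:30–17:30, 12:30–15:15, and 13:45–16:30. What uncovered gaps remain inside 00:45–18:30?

00:45–01:00, 06:00–10:30, 17:30–18:30

The merged coverage is 01:00–06:00, 10:30–17:30.
Gaps within 00:45–18:30: 00:45–01:00, 06:00–10:30, 17:30–18:30.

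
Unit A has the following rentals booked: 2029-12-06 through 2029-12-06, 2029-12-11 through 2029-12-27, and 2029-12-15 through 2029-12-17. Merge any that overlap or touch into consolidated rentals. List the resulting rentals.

2029-12-11 through 2029-12-27 is disjoint → start new block.
2029-12-15 through 2029-12-17 overlaps/touches 2029-12-11 through 2029-12-27 → extend to 2029-12-11 through 2029-12-27.

2029-12-06 through 2029-12-06, 2029-12-11 through 2029-12-27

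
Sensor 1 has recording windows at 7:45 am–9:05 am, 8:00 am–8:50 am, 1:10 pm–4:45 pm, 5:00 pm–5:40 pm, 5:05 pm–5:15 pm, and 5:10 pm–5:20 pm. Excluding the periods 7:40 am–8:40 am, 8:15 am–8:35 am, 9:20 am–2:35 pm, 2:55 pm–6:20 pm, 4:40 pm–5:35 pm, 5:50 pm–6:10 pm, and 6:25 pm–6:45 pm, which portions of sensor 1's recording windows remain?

8:40 am-9:05 am, 2:35 pm-2:55 pm

First set merges to 7:45 am-9:05 am, 1:10 pm-4:45 pm, 5:00 pm-5:40 pm.
Second set merges to 7:40 am-8:40 am, 9:20 am-2:35 pm, 2:55 pm-6:20 pm, 6:25 pm-6:45 pm.
7:45 am-9:05 am minus B → 8:40 am-9:05 am.
1:10 pm-4:45 pm minus B → 2:35 pm-2:55 pm.
5:00 pm-5:40 pm: fully covered by B → removed.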